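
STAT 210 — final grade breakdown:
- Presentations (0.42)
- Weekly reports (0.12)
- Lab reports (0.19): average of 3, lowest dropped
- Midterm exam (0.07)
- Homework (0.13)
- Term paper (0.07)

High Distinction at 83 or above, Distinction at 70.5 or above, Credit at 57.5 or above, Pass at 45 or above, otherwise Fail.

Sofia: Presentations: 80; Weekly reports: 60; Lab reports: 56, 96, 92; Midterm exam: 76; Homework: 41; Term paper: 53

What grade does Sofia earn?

Lab reports: drop 56 → average of remaining 2 = 188/2 = 94
Weighted total:
  Presentations 80 × 0.42 = 33.6
  Weekly reports 60 × 0.12 = 7.2
  Lab reports 94 × 0.19 = 17.86
  Midterm exam 76 × 0.07 = 5.32
  Homework 41 × 0.13 = 5.33
  Term paper 53 × 0.07 = 3.71
Sum = 73.02
73.02 is ≥ 70.5 and < 83 → Distinction

Distinction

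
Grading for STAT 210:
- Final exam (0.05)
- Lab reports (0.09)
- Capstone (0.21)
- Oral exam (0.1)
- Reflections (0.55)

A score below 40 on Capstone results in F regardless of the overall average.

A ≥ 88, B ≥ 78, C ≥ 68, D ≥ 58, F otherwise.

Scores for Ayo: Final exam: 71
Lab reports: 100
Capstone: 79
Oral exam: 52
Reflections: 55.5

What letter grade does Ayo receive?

D

Capstone score 79 ≥ 40: minimum met.
Weighted total:
  Final exam 71 × 0.05 = 3.55
  Lab reports 100 × 0.09 = 9
  Capstone 79 × 0.21 = 16.59
  Oral exam 52 × 0.1 = 5.2
  Reflections 55.5 × 0.55 = 30.525
Sum = 64.865
64.865 is ≥ 58 and < 68 → D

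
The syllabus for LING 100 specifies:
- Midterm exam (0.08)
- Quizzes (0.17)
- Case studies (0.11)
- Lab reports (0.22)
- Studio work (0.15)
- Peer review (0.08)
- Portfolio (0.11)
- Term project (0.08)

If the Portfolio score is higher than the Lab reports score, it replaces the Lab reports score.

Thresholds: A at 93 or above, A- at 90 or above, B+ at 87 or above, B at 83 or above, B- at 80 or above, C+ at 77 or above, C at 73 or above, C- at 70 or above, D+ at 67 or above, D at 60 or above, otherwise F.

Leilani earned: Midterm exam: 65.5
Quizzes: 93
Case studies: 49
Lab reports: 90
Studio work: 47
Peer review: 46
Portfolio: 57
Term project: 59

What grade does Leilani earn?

Portfolio (57) ≤ Lab reports (90), so Lab reports stays at 90.
Weighted total:
  Midterm exam 65.5 × 0.08 = 5.24
  Quizzes 93 × 0.17 = 15.81
  Case studies 49 × 0.11 = 5.39
  Lab reports 90 × 0.22 = 19.8
  Studio work 47 × 0.15 = 7.05
  Peer review 46 × 0.08 = 3.68
  Portfolio 57 × 0.11 = 6.27
  Term project 59 × 0.08 = 4.72
Sum = 67.96
67.96 is ≥ 67 and < 70 → D+

D+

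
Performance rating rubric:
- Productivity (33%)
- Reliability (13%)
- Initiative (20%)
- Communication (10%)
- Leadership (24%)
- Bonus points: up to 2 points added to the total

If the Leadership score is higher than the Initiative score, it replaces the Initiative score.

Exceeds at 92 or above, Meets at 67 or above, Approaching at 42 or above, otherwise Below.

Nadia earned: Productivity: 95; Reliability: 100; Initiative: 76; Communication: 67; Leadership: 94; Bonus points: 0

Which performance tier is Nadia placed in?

Leadership (94) > Initiative (76), so Initiative counts as 94.
Weighted total:
  Productivity 95 × 0.33 = 31.35
  Reliability 100 × 0.13 = 13
  Initiative 94 × 0.2 = 18.8
  Communication 67 × 0.1 = 6.7
  Leadership 94 × 0.24 = 22.56
Sum = 92.41
Bonus points: 92.41 + 0 = 92.41
92.41 ≥ 92 → Exceeds

Exceeds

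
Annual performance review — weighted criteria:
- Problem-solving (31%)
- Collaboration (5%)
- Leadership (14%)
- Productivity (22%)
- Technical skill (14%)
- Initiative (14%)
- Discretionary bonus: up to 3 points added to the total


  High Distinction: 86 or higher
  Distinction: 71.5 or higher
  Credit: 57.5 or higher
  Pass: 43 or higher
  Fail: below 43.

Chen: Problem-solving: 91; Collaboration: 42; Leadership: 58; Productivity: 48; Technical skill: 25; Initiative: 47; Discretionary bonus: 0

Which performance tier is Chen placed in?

Credit

Weighted total:
  Problem-solving 91 × 0.31 = 28.21
  Collaboration 42 × 0.05 = 2.1
  Leadership 58 × 0.14 = 8.12
  Productivity 48 × 0.22 = 10.56
  Technical skill 25 × 0.14 = 3.5
  Initiative 47 × 0.14 = 6.58
Sum = 59.07
Discretionary bonus: 59.07 + 0 = 59.07
59.07 is ≥ 57.5 and < 71.5 → Credit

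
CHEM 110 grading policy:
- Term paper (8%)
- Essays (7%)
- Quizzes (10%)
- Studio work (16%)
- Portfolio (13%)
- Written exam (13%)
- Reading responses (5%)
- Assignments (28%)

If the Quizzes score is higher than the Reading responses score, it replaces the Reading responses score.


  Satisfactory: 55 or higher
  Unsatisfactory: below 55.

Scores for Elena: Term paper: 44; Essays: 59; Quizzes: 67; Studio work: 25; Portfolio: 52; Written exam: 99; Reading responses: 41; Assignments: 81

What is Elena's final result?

Quizzes (67) > Reading responses (41), so Reading responses counts as 67.
Weighted total:
  Term paper 44 × 0.08 = 3.52
  Essays 59 × 0.07 = 4.13
  Quizzes 67 × 0.1 = 6.7
  Studio work 25 × 0.16 = 4
  Portfolio 52 × 0.13 = 6.76
  Written exam 99 × 0.13 = 12.87
  Reading responses 67 × 0.05 = 3.35
  Assignments 81 × 0.28 = 22.68
Sum = 64.01
64.01 ≥ 55 → Satisfactory

Satisfactory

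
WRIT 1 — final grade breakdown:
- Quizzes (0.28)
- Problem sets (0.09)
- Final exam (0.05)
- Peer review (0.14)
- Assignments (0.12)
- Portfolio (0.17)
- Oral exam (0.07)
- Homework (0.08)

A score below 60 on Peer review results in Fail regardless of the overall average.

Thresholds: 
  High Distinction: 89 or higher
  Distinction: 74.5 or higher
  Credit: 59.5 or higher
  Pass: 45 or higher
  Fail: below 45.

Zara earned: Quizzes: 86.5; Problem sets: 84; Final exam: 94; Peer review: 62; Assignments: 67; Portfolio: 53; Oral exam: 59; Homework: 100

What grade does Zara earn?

Credit

Peer review score 62 ≥ 60: minimum met.
Weighted total:
  Quizzes 86.5 × 0.28 = 24.22
  Problem sets 84 × 0.09 = 7.56
  Final exam 94 × 0.05 = 4.7
  Peer review 62 × 0.14 = 8.68
  Assignments 67 × 0.12 = 8.04
  Portfolio 53 × 0.17 = 9.01
  Oral exam 59 × 0.07 = 4.13
  Homework 100 × 0.08 = 8
Sum = 74.34
74.34 is ≥ 59.5 and < 74.5 → Credit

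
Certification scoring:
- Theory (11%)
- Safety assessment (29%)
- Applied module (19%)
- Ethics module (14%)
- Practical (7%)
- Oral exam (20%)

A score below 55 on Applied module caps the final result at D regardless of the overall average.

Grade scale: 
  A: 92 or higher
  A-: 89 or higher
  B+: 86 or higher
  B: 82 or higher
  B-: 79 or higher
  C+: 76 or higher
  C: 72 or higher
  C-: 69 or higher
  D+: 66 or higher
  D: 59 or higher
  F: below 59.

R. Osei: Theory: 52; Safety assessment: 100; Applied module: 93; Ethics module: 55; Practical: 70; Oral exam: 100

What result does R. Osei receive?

Applied module score 93 ≥ 55: minimum met.
Weighted total:
  Theory 52 × 0.11 = 5.72
  Safety assessment 100 × 0.29 = 29
  Applied module 93 × 0.19 = 17.67
  Ethics module 55 × 0.14 = 7.7
  Practical 70 × 0.07 = 4.9
  Oral exam 100 × 0.2 = 20
Sum = 84.99
84.99 is ≥ 82 and < 86 → B

B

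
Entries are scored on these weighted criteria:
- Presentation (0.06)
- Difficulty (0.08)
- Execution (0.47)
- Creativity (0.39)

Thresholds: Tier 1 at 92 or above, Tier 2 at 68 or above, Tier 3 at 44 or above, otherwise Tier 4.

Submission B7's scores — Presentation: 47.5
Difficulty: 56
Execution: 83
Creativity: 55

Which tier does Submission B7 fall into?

Weighted total:
  Presentation 47.5 × 0.06 = 2.85
  Difficulty 56 × 0.08 = 4.48
  Execution 83 × 0.47 = 39.01
  Creativity 55 × 0.39 = 21.45
Sum = 67.79
67.79 is ≥ 44 and < 68 → Tier 3

Tier 3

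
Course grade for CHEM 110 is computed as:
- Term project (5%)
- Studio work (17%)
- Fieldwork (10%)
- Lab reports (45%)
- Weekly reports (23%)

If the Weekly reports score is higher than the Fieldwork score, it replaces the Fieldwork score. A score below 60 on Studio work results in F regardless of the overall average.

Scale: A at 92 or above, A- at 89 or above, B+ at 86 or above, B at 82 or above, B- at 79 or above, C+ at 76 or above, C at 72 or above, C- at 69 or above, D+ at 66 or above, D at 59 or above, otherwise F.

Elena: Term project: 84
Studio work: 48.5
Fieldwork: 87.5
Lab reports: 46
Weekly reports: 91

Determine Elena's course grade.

F

Weekly reports (91) > Fieldwork (87.5), so Fieldwork counts as 91.
Studio work score 48.5 < 60: minimum not met.
Weighted total:
  Term project 84 × 0.05 = 4.2
  Studio work 48.5 × 0.17 = 8.245
  Fieldwork 91 × 0.1 = 9.1
  Lab reports 46 × 0.45 = 20.7
  Weekly reports 91 × 0.23 = 20.93
Sum = 63.175
Because the Studio work minimum was not met, the result is F.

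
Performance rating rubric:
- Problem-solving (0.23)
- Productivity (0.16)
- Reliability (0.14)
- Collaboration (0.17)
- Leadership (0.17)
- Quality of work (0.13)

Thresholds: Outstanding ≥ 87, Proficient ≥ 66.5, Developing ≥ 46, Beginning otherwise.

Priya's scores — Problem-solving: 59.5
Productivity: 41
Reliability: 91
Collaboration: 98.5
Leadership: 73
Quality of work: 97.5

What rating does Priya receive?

Weighted total:
  Problem-solving 59.5 × 0.23 = 13.685
  Productivity 41 × 0.16 = 6.56
  Reliability 91 × 0.14 = 12.74
  Collaboration 98.5 × 0.17 = 16.745
  Leadership 73 × 0.17 = 12.41
  Quality of work 97.5 × 0.13 = 12.675
Sum = 74.815
74.815 is ≥ 66.5 and < 87 → Proficient

Proficient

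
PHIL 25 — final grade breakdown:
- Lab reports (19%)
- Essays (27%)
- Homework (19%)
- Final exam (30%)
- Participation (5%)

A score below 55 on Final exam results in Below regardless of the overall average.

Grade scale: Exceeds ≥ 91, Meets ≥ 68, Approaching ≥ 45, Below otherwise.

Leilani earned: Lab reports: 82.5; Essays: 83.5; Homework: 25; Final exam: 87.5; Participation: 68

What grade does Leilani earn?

Final exam score 87.5 ≥ 55: minimum met.
Weighted total:
  Lab reports 82.5 × 0.19 = 15.675
  Essays 83.5 × 0.27 = 22.545
  Homework 25 × 0.19 = 4.75
  Final exam 87.5 × 0.3 = 26.25
  Participation 68 × 0.05 = 3.4
Sum = 72.62
72.62 is ≥ 68 and < 91 → Meets

Meets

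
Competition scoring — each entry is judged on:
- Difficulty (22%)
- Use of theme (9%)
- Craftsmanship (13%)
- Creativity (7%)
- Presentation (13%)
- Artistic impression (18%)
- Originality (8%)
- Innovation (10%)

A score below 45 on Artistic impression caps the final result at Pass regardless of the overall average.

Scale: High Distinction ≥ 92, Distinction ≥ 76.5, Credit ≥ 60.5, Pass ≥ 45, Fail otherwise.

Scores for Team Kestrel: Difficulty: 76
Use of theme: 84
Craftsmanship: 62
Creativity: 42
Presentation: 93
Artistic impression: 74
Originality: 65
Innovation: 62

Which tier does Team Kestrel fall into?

Credit

Artistic impression score 74 ≥ 45: minimum met.
Weighted total:
  Difficulty 76 × 0.22 = 16.72
  Use of theme 84 × 0.09 = 7.56
  Craftsmanship 62 × 0.13 = 8.06
  Creativity 42 × 0.07 = 2.94
  Presentation 93 × 0.13 = 12.09
  Artistic impression 74 × 0.18 = 13.32
  Originality 65 × 0.08 = 5.2
  Innovation 62 × 0.1 = 6.2
Sum = 72.09
72.09 is ≥ 60.5 and < 76.5 → Credit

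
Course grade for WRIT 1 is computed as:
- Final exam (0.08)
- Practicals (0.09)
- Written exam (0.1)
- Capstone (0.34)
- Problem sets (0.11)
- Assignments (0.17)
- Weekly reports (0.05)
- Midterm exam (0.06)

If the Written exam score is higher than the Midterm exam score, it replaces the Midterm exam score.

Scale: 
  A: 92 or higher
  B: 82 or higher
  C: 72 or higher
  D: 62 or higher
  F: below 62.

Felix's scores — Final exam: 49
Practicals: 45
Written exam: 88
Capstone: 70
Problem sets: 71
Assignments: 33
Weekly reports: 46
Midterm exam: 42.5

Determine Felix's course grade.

Written exam (88) > Midterm exam (42.5), so Midterm exam counts as 88.
Weighted total:
  Final exam 49 × 0.08 = 3.92
  Practicals 45 × 0.09 = 4.05
  Written exam 88 × 0.1 = 8.8
  Capstone 70 × 0.34 = 23.8
  Problem sets 71 × 0.11 = 7.81
  Assignments 33 × 0.17 = 5.61
  Weekly reports 46 × 0.05 = 2.3
  Midterm exam 88 × 0.06 = 5.28
Sum = 61.57
61.57 < 62 → F

F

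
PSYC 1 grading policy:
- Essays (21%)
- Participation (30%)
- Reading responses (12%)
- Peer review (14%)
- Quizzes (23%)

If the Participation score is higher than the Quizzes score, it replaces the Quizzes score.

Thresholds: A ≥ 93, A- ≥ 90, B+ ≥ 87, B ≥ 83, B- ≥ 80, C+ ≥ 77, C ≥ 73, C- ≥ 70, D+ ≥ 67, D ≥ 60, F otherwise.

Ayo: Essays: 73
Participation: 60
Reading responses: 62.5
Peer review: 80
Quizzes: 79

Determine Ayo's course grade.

Participation (60) ≤ Quizzes (79), so Quizzes stays at 79.
Weighted total:
  Essays 73 × 0.21 = 15.33
  Participation 60 × 0.3 = 18
  Reading responses 62.5 × 0.12 = 7.5
  Peer review 80 × 0.14 = 11.2
  Quizzes 79 × 0.23 = 18.17
Sum = 70.2
70.2 is ≥ 70 and < 73 → C-

C-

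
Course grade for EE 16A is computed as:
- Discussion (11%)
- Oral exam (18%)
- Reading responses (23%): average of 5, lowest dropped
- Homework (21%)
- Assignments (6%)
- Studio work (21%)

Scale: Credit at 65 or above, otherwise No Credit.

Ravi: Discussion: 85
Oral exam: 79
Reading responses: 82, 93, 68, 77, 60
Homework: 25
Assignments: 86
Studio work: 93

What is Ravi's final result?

Credit

Reading responses: drop 60 → average of remaining 4 = 320/4 = 80
Weighted total:
  Discussion 85 × 0.11 = 9.35
  Oral exam 79 × 0.18 = 14.22
  Reading responses 80 × 0.23 = 18.4
  Homework 25 × 0.21 = 5.25
  Assignments 86 × 0.06 = 5.16
  Studio work 93 × 0.21 = 19.53
Sum = 71.91
71.91 ≥ 65 → Credit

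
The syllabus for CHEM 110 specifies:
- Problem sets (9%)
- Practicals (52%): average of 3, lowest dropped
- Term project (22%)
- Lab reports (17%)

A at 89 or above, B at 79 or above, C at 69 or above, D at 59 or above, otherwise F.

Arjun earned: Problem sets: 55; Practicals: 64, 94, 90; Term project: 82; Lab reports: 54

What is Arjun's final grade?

Practicals: drop 64 → average of remaining 2 = 184/2 = 92
Weighted total:
  Problem sets 55 × 0.09 = 4.95
  Practicals 92 × 0.52 = 47.84
  Term project 82 × 0.22 = 18.04
  Lab reports 54 × 0.17 = 9.18
Sum = 80.01
80.01 is ≥ 79 and < 89 → B

B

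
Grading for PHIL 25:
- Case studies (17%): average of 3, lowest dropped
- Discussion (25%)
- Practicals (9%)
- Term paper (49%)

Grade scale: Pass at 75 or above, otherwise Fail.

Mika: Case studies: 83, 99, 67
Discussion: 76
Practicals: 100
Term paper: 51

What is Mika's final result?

Fail

Case studies: drop 67 → average of remaining 2 = 182/2 = 91
Weighted total:
  Case studies 91 × 0.17 = 15.47
  Discussion 76 × 0.25 = 19
  Practicals 100 × 0.09 = 9
  Term paper 51 × 0.49 = 24.99
Sum = 68.46
68.46 < 75 → Fail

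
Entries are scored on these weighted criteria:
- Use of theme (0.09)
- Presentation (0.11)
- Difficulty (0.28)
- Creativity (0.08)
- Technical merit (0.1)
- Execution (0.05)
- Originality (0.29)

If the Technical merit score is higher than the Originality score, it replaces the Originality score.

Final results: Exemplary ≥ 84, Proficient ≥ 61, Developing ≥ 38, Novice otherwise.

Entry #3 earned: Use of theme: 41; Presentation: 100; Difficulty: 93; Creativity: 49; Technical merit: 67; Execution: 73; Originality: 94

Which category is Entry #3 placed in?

Technical merit (67) ≤ Originality (94), so Originality stays at 94.
Weighted total:
  Use of theme 41 × 0.09 = 3.69
  Presentation 100 × 0.11 = 11
  Difficulty 93 × 0.28 = 26.04
  Creativity 49 × 0.08 = 3.92
  Technical merit 67 × 0.1 = 6.7
  Execution 73 × 0.05 = 3.65
  Originality 94 × 0.29 = 27.26
Sum = 82.26
82.26 is ≥ 61 and < 84 → Proficient

Proficient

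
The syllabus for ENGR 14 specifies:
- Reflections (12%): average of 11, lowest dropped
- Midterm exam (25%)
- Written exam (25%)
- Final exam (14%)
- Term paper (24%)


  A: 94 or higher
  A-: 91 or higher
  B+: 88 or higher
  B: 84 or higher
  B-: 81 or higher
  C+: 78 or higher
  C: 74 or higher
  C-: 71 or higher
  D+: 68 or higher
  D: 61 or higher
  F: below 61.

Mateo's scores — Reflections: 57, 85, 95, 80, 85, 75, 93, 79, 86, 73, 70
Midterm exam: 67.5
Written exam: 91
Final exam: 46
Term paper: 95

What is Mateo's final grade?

C+

Reflections: drop 57 → average of remaining 10 = 821/10 = 82.1
Weighted total:
  Reflections 82.1 × 0.12 = 9.852
  Midterm exam 67.5 × 0.25 = 16.875
  Written exam 91 × 0.25 = 22.75
  Final exam 46 × 0.14 = 6.44
  Term paper 95 × 0.24 = 22.8
Sum = 78.717
78.717 is ≥ 78 and < 81 → C+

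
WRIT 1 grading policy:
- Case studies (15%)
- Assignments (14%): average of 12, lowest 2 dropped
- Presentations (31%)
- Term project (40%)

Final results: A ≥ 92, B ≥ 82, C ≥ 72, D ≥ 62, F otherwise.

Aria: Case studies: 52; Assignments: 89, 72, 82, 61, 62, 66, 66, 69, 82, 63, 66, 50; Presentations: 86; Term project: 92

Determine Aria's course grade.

Assignments: drop 50, 61 → average of remaining 10 = 717/10 = 71.7
Weighted total:
  Case studies 52 × 0.15 = 7.8
  Assignments 71.7 × 0.14 = 10.038
  Presentations 86 × 0.31 = 26.66
  Term project 92 × 0.4 = 36.8
Sum = 81.298
81.298 is ≥ 72 and < 82 → C

C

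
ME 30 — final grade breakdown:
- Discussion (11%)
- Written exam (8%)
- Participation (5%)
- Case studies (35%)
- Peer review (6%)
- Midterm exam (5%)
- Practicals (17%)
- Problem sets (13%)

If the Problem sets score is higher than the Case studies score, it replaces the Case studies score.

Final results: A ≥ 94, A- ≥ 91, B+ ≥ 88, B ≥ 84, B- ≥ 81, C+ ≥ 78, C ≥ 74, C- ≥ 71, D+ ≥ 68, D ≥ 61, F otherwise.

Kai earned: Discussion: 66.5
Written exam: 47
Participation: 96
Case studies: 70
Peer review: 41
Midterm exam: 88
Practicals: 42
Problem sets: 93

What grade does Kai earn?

C

Problem sets (93) > Case studies (70), so Case studies counts as 93.
Weighted total:
  Discussion 66.5 × 0.11 = 7.315
  Written exam 47 × 0.08 = 3.76
  Participation 96 × 0.05 = 4.8
  Case studies 93 × 0.35 = 32.55
  Peer review 41 × 0.06 = 2.46
  Midterm exam 88 × 0.05 = 4.4
  Practicals 42 × 0.17 = 7.14
  Problem sets 93 × 0.13 = 12.09
Sum = 74.515
74.515 is ≥ 74 and < 78 → C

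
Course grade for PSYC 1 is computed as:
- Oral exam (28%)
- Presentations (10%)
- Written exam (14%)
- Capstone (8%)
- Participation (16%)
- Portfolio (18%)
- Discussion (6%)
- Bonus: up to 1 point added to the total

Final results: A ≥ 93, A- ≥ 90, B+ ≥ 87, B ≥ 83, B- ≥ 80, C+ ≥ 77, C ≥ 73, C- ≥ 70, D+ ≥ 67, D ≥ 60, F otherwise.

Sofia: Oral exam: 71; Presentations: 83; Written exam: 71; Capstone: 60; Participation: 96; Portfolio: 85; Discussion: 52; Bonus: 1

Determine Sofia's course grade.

C+

Weighted total:
  Oral exam 71 × 0.28 = 19.88
  Presentations 83 × 0.1 = 8.3
  Written exam 71 × 0.14 = 9.94
  Capstone 60 × 0.08 = 4.8
  Participation 96 × 0.16 = 15.36
  Portfolio 85 × 0.18 = 15.3
  Discussion 52 × 0.06 = 3.12
Sum = 76.7
Bonus: 76.7 + 1 = 77.7
77.7 is ≥ 77 and < 80 → C+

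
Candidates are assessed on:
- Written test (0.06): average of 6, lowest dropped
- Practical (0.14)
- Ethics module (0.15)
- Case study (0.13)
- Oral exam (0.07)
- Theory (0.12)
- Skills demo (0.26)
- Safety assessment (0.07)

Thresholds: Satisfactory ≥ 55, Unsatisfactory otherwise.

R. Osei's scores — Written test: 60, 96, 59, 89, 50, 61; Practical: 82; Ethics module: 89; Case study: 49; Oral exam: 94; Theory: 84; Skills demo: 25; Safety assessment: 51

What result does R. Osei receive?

Written test: drop 50 → average of remaining 5 = 365/5 = 73
Weighted total:
  Written test 73 × 0.06 = 4.38
  Practical 82 × 0.14 = 11.48
  Ethics module 89 × 0.15 = 13.35
  Case study 49 × 0.13 = 6.37
  Oral exam 94 × 0.07 = 6.58
  Theory 84 × 0.12 = 10.08
  Skills demo 25 × 0.26 = 6.5
  Safety assessment 51 × 0.07 = 3.57
Sum = 62.31
62.31 ≥ 55 → Satisfactory

Satisfactory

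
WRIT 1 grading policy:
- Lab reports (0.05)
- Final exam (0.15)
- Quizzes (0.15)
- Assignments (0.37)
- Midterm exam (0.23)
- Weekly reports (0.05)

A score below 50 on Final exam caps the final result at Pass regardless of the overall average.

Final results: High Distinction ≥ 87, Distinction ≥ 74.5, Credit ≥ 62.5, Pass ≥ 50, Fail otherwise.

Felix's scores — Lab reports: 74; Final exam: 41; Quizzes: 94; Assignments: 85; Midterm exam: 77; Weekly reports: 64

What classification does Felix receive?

Final exam score 41 < 50: minimum not met.
Weighted total:
  Lab reports 74 × 0.05 = 3.7
  Final exam 41 × 0.15 = 6.15
  Quizzes 94 × 0.15 = 14.1
  Assignments 85 × 0.37 = 31.45
  Midterm exam 77 × 0.23 = 17.71
  Weekly reports 64 × 0.05 = 3.2
Sum = 76.31
76.31 would be Distinction; cap at Pass applies → Pass.

Pass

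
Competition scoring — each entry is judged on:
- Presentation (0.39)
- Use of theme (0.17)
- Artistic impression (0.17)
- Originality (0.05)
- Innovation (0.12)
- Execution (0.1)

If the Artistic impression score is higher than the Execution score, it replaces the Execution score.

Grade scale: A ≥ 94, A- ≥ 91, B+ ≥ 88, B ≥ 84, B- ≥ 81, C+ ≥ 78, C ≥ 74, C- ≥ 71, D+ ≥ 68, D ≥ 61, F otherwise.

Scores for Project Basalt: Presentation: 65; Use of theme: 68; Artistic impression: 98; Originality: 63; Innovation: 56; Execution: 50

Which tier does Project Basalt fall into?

C-

Artistic impression (98) > Execution (50), so Execution counts as 98.
Weighted total:
  Presentation 65 × 0.39 = 25.35
  Use of theme 68 × 0.17 = 11.56
  Artistic impression 98 × 0.17 = 16.66
  Originality 63 × 0.05 = 3.15
  Innovation 56 × 0.12 = 6.72
  Execution 98 × 0.1 = 9.8
Sum = 73.24
73.24 is ≥ 71 and < 74 → C-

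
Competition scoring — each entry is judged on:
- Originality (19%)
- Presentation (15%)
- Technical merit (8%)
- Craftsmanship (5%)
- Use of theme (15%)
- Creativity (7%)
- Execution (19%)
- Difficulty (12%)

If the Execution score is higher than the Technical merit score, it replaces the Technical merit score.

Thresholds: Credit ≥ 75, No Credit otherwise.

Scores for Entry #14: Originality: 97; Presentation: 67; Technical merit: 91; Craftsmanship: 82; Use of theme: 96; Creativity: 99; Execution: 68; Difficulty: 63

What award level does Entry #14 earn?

Execution (68) ≤ Technical merit (91), so Technical merit stays at 91.
Weighted total:
  Originality 97 × 0.19 = 18.43
  Presentation 67 × 0.15 = 10.05
  Technical merit 91 × 0.08 = 7.28
  Craftsmanship 82 × 0.05 = 4.1
  Use of theme 96 × 0.15 = 14.4
  Creativity 99 × 0.07 = 6.93
  Execution 68 × 0.19 = 12.92
  Difficulty 63 × 0.12 = 7.56
Sum = 81.67
81.67 ≥ 75 → Credit

Credit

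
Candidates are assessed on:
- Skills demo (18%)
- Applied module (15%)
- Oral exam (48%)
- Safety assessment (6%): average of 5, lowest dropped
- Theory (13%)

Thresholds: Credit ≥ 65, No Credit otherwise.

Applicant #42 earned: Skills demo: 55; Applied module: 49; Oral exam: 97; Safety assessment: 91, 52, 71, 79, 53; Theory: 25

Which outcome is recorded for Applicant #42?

Credit

Safety assessment: drop 52 → average of remaining 4 = 294/4 = 73.5
Weighted total:
  Skills demo 55 × 0.18 = 9.9
  Applied module 49 × 0.15 = 7.35
  Oral exam 97 × 0.48 = 46.56
  Safety assessment 73.5 × 0.06 = 4.41
  Theory 25 × 0.13 = 3.25
Sum = 71.47
71.47 ≥ 65 → Credit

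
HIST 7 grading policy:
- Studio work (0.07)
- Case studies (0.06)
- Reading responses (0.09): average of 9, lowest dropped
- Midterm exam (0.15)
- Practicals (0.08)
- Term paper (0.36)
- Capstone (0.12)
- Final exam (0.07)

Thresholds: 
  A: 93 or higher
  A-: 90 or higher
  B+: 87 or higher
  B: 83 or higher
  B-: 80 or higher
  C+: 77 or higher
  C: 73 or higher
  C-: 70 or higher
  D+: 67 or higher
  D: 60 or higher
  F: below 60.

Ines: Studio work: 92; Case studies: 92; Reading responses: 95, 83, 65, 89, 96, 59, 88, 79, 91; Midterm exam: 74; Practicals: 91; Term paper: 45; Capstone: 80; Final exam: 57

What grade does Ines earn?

D+

Reading responses: drop 59 → average of remaining 8 = 686/8 = 85.75
Weighted total:
  Studio work 92 × 0.07 = 6.44
  Case studies 92 × 0.06 = 5.52
  Reading responses 85.75 × 0.09 = 7.7175
  Midterm exam 74 × 0.15 = 11.1
  Practicals 91 × 0.08 = 7.28
  Term paper 45 × 0.36 = 16.2
  Capstone 80 × 0.12 = 9.6
  Final exam 57 × 0.07 = 3.99
Sum = 67.8475
67.8475 is ≥ 67 and < 70 → D+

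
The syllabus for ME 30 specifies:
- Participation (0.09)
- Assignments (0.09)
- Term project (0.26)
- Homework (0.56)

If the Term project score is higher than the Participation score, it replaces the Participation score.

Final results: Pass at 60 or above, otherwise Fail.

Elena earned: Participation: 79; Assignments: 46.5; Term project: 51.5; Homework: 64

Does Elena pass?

Term project (51.5) ≤ Participation (79), so Participation stays at 79.
Weighted total:
  Participation 79 × 0.09 = 7.11
  Assignments 46.5 × 0.09 = 4.185
  Term project 51.5 × 0.26 = 13.39
  Homework 64 × 0.56 = 35.84
Sum = 60.525
60.525 ≥ 60 → Pass

Pass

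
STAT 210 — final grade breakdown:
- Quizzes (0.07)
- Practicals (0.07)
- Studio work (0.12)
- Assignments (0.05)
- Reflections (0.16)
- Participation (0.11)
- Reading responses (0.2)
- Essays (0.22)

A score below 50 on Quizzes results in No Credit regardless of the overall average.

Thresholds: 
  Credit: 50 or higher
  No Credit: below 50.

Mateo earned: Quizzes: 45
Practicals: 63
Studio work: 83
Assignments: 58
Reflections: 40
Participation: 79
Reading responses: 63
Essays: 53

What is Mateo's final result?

Quizzes score 45 < 50: minimum not met.
Weighted total:
  Quizzes 45 × 0.07 = 3.15
  Practicals 63 × 0.07 = 4.41
  Studio work 83 × 0.12 = 9.96
  Assignments 58 × 0.05 = 2.9
  Reflections 40 × 0.16 = 6.4
  Participation 79 × 0.11 = 8.69
  Reading responses 63 × 0.2 = 12.6
  Essays 53 × 0.22 = 11.66
Sum = 59.77
Because the Quizzes minimum was not met, the result is No Credit.

No Credit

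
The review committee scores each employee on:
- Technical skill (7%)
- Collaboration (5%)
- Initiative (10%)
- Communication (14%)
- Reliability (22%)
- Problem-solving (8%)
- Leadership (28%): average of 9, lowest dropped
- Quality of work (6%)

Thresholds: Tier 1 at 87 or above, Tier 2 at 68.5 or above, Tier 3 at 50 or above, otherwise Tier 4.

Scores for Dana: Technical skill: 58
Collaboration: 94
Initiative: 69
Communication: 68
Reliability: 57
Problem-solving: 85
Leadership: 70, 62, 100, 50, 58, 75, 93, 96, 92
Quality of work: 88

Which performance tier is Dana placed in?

Tier 2

Leadership: drop 50 → average of remaining 8 = 646/8 = 80.75
Weighted total:
  Technical skill 58 × 0.07 = 4.06
  Collaboration 94 × 0.05 = 4.7
  Initiative 69 × 0.1 = 6.9
  Communication 68 × 0.14 = 9.52
  Reliability 57 × 0.22 = 12.54
  Problem-solving 85 × 0.08 = 6.8
  Leadership 80.75 × 0.28 = 22.61
  Quality of work 88 × 0.06 = 5.28
Sum = 72.41
72.41 is ≥ 68.5 and < 87 → Tier 2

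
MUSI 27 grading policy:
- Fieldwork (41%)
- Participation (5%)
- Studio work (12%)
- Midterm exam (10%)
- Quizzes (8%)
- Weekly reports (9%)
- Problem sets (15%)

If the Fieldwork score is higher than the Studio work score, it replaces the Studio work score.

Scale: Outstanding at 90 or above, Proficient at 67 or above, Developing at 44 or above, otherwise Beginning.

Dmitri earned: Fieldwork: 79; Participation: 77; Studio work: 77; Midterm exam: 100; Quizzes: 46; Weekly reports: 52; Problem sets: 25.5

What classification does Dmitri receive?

Proficient

Fieldwork (79) > Studio work (77), so Studio work counts as 79.
Weighted total:
  Fieldwork 79 × 0.41 = 32.39
  Participation 77 × 0.05 = 3.85
  Studio work 79 × 0.12 = 9.48
  Midterm exam 100 × 0.1 = 10
  Quizzes 46 × 0.08 = 3.68
  Weekly reports 52 × 0.09 = 4.68
  Problem sets 25.5 × 0.15 = 3.825
Sum = 67.905
67.905 is ≥ 67 and < 90 → Proficient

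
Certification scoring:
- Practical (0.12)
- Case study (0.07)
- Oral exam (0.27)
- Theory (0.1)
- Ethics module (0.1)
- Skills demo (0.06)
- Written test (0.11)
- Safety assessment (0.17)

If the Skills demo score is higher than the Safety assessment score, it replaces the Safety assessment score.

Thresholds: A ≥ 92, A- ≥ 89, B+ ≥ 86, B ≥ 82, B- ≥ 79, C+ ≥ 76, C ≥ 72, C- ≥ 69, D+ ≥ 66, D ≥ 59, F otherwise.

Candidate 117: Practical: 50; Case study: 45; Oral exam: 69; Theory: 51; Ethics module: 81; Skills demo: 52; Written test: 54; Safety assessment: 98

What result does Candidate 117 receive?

Skills demo (52) ≤ Safety assessment (98), so Safety assessment stays at 98.
Weighted total:
  Practical 50 × 0.12 = 6
  Case study 45 × 0.07 = 3.15
  Oral exam 69 × 0.27 = 18.63
  Theory 51 × 0.1 = 5.1
  Ethics module 81 × 0.1 = 8.1
  Skills demo 52 × 0.06 = 3.12
  Written test 54 × 0.11 = 5.94
  Safety assessment 98 × 0.17 = 16.66
Sum = 66.7
66.7 is ≥ 66 and < 69 → D+

D+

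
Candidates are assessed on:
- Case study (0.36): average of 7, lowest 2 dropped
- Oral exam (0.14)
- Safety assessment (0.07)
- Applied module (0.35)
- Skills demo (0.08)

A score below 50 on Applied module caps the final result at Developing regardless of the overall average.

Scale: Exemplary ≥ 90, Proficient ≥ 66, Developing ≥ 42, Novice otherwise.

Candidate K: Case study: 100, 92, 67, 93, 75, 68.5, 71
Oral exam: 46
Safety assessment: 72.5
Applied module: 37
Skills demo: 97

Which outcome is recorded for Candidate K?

Developing

Case study: drop 67, 68.5 → average of remaining 5 = 431/5 = 86.2
Applied module score 37 < 50: minimum not met.
Weighted total:
  Case study 86.2 × 0.36 = 31.032
  Oral exam 46 × 0.14 = 6.44
  Safety assessment 72.5 × 0.07 = 5.075
  Applied module 37 × 0.35 = 12.95
  Skills demo 97 × 0.08 = 7.76
Sum = 63.257
63.257 would be Developing; cap at Developing applies → Developing.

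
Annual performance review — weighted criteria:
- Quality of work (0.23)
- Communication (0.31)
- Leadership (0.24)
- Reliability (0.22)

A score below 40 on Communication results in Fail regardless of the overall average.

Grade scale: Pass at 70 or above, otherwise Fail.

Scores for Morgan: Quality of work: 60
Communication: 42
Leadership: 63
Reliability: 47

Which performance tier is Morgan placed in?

Fail

Communication score 42 ≥ 40: minimum met.
Weighted total:
  Quality of work 60 × 0.23 = 13.8
  Communication 42 × 0.31 = 13.02
  Leadership 63 × 0.24 = 15.12
  Reliability 47 × 0.22 = 10.34
Sum = 52.28
52.28 < 70 → Fail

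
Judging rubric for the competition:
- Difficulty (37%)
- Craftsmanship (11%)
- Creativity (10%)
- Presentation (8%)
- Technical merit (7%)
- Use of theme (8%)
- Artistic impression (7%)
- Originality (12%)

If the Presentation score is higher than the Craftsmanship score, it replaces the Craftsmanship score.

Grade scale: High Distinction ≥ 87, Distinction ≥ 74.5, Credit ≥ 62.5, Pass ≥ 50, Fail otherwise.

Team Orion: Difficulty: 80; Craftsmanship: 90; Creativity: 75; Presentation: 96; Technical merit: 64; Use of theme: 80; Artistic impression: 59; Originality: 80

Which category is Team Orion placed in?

Presentation (96) > Craftsmanship (90), so Craftsmanship counts as 96.
Weighted total:
  Difficulty 80 × 0.37 = 29.6
  Craftsmanship 96 × 0.11 = 10.56
  Creativity 75 × 0.1 = 7.5
  Presentation 96 × 0.08 = 7.68
  Technical merit 64 × 0.07 = 4.48
  Use of theme 80 × 0.08 = 6.4
  Artistic impression 59 × 0.07 = 4.13
  Originality 80 × 0.12 = 9.6
Sum = 79.95
79.95 is ≥ 74.5 and < 87 → Distinction

Distinction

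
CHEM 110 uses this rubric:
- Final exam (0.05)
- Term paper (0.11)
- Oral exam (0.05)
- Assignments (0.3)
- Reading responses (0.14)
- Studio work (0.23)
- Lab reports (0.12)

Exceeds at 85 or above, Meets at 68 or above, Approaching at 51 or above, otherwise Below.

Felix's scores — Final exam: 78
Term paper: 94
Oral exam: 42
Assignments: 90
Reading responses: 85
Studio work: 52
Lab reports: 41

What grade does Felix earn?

Weighted total:
  Final exam 78 × 0.05 = 3.9
  Term paper 94 × 0.11 = 10.34
  Oral exam 42 × 0.05 = 2.1
  Assignments 90 × 0.3 = 27
  Reading responses 85 × 0.14 = 11.9
  Studio work 52 × 0.23 = 11.96
  Lab reports 41 × 0.12 = 4.92
Sum = 72.12
72.12 is ≥ 68 and < 85 → Meets

Meets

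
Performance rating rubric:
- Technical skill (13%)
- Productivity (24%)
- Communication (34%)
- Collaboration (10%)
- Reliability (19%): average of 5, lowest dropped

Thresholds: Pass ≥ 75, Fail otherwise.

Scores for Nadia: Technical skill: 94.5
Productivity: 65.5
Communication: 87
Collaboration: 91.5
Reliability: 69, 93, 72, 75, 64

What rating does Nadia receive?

Pass

Reliability: drop 64 → average of remaining 4 = 309/4 = 77.25
Weighted total:
  Technical skill 94.5 × 0.13 = 12.285
  Productivity 65.5 × 0.24 = 15.72
  Communication 87 × 0.34 = 29.58
  Collaboration 91.5 × 0.1 = 9.15
  Reliability 77.25 × 0.19 = 14.6775
Sum = 81.4125
81.4125 ≥ 75 → Pass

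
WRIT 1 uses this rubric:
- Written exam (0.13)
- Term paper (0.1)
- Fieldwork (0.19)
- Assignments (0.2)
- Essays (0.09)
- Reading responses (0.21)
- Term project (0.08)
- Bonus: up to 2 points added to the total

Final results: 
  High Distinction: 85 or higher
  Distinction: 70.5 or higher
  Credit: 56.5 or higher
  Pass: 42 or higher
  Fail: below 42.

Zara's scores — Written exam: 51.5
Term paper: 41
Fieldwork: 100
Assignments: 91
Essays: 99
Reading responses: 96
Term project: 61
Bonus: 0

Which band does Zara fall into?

Distinction

Weighted total:
  Written exam 51.5 × 0.13 = 6.695
  Term paper 41 × 0.1 = 4.1
  Fieldwork 100 × 0.19 = 19
  Assignments 91 × 0.2 = 18.2
  Essays 99 × 0.09 = 8.91
  Reading responses 96 × 0.21 = 20.16
  Term project 61 × 0.08 = 4.88
Sum = 81.945
Bonus: 81.945 + 0 = 81.945
81.945 is ≥ 70.5 and < 85 → Distinction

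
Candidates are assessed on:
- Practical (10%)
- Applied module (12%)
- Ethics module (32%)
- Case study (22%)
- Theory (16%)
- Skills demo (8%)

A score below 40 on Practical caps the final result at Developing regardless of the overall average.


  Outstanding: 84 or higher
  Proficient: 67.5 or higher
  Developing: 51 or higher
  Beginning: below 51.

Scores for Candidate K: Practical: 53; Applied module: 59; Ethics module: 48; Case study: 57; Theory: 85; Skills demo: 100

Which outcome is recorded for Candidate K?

Practical score 53 ≥ 40: minimum met.
Weighted total:
  Practical 53 × 0.1 = 5.3
  Applied module 59 × 0.12 = 7.08
  Ethics module 48 × 0.32 = 15.36
  Case study 57 × 0.22 = 12.54
  Theory 85 × 0.16 = 13.6
  Skills demo 100 × 0.08 = 8
Sum = 61.88
61.88 is ≥ 51 and < 67.5 → Developing

Developing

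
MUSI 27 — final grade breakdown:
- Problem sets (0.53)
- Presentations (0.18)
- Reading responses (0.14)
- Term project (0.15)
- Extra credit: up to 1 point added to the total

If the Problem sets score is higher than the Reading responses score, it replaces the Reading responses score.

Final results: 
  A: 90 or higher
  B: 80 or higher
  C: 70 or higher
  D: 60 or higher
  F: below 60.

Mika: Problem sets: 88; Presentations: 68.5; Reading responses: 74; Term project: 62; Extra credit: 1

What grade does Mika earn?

Problem sets (88) > Reading responses (74), so Reading responses counts as 88.
Weighted total:
  Problem sets 88 × 0.53 = 46.64
  Presentations 68.5 × 0.18 = 12.33
  Reading responses 88 × 0.14 = 12.32
  Term project 62 × 0.15 = 9.3
Sum = 80.59
Extra credit: 80.59 + 1 = 81.59
81.59 is ≥ 80 and < 90 → B

B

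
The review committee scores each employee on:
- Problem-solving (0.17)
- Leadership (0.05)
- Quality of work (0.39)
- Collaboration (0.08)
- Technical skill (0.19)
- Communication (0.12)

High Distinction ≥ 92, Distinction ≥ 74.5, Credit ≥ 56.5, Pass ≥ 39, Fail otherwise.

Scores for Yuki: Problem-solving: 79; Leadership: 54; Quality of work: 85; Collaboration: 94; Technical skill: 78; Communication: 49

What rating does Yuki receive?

Weighted total:
  Problem-solving 79 × 0.17 = 13.43
  Leadership 54 × 0.05 = 2.7
  Quality of work 85 × 0.39 = 33.15
  Collaboration 94 × 0.08 = 7.52
  Technical skill 78 × 0.19 = 14.82
  Communication 49 × 0.12 = 5.88
Sum = 77.5
77.5 is ≥ 74.5 and < 92 → Distinction

Distinction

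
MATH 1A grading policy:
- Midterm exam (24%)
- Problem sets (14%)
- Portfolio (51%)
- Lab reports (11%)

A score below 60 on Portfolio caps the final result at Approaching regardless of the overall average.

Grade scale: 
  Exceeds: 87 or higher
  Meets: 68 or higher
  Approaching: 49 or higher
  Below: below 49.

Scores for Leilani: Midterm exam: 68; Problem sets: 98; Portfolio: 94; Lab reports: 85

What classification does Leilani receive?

Exceeds

Portfolio score 94 ≥ 60: minimum met.
Weighted total:
  Midterm exam 68 × 0.24 = 16.32
  Problem sets 98 × 0.14 = 13.72
  Portfolio 94 × 0.51 = 47.94
  Lab reports 85 × 0.11 = 9.35
Sum = 87.33
87.33 ≥ 87 → Exceeds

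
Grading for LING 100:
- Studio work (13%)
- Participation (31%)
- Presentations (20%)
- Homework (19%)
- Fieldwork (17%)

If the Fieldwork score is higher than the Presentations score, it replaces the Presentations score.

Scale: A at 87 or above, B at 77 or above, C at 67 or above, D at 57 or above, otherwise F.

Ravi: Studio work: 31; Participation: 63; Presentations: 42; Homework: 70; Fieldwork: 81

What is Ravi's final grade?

D

Fieldwork (81) > Presentations (42), so Presentations counts as 81.
Weighted total:
  Studio work 31 × 0.13 = 4.03
  Participation 63 × 0.31 = 19.53
  Presentations 81 × 0.2 = 16.2
  Homework 70 × 0.19 = 13.3
  Fieldwork 81 × 0.17 = 13.77
Sum = 66.83
66.83 is ≥ 57 and < 67 → D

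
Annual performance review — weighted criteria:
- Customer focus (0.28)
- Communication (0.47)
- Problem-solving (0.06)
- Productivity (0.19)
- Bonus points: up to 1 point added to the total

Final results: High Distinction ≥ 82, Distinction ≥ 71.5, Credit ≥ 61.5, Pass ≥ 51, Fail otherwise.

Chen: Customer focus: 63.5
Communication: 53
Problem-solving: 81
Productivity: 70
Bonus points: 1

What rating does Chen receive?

Credit

Weighted total:
  Customer focus 63.5 × 0.28 = 17.78
  Communication 53 × 0.47 = 24.91
  Problem-solving 81 × 0.06 = 4.86
  Productivity 70 × 0.19 = 13.3
Sum = 60.85
Bonus points: 60.85 + 1 = 61.85
61.85 is ≥ 61.5 and < 71.5 → Credit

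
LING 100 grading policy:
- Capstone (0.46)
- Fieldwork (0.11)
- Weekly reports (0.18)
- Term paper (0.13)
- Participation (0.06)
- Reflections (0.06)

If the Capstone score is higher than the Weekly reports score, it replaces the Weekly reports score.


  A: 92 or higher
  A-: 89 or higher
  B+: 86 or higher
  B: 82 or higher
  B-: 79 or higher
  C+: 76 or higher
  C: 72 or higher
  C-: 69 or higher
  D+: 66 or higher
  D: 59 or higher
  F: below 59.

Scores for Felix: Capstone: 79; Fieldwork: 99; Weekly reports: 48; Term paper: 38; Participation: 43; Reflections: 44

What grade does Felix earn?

Capstone (79) > Weekly reports (48), so Weekly reports counts as 79.
Weighted total:
  Capstone 79 × 0.46 = 36.34
  Fieldwork 99 × 0.11 = 10.89
  Weekly reports 79 × 0.18 = 14.22
  Term paper 38 × 0.13 = 4.94
  Participation 43 × 0.06 = 2.58
  Reflections 44 × 0.06 = 2.64
Sum = 71.61
71.61 is ≥ 69 and < 72 → C-

C-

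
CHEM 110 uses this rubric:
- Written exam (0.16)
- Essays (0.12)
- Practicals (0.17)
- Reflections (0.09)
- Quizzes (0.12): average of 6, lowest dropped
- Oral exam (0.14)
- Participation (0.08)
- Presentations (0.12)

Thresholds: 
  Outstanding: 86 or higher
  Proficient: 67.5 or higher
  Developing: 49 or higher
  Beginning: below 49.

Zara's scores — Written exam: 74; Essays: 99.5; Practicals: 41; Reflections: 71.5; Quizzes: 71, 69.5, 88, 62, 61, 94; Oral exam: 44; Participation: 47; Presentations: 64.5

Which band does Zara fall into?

Quizzes: drop 61 → average of remaining 5 = 384.5/5 = 76.9
Weighted total:
  Written exam 74 × 0.16 = 11.84
  Essays 99.5 × 0.12 = 11.94
  Practicals 41 × 0.17 = 6.97
  Reflections 71.5 × 0.09 = 6.435
  Quizzes 76.9 × 0.12 = 9.228
  Oral exam 44 × 0.14 = 6.16
  Participation 47 × 0.08 = 3.76
  Presentations 64.5 × 0.12 = 7.74
Sum = 64.073
64.073 is ≥ 49 and < 67.5 → Developing

Developing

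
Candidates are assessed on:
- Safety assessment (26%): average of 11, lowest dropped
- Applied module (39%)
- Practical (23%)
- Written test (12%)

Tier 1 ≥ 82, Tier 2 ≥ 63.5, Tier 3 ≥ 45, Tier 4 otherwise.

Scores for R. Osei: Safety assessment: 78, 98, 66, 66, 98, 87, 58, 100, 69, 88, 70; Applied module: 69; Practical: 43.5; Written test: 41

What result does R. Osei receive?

Safety assessment: drop 58 → average of remaining 10 = 820/10 = 82
Weighted total:
  Safety assessment 82 × 0.26 = 21.32
  Applied module 69 × 0.39 = 26.91
  Practical 43.5 × 0.23 = 10.005
  Written test 41 × 0.12 = 4.92
Sum = 63.155
63.155 is ≥ 45 and < 63.5 → Tier 3

Tier 3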